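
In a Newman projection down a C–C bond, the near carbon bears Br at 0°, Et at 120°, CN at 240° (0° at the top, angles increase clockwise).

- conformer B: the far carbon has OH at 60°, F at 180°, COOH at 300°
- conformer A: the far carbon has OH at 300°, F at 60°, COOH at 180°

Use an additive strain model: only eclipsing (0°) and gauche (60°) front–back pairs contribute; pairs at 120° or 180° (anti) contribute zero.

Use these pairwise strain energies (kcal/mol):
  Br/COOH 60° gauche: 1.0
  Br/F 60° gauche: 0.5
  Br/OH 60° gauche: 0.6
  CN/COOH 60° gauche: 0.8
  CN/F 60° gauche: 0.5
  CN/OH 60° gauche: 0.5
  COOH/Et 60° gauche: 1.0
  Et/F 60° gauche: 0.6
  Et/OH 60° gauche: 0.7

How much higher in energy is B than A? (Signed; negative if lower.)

+0.2 kcal/mol

B (staggered): Br(0°)/OH(60°) gauche 0.6; Br(0°)/COOH(300°) gauche 1.0; Et(120°)/OH(60°) gauche 0.7; Et(120°)/F(180°) gauche 0.6; CN(240°)/F(180°) gauche 0.5; CN(240°)/COOH(300°) gauche 0.8 → 4.2 kcal/mol.
A (staggered): Br(0°)/OH(300°) gauche 0.6; Br(0°)/F(60°) gauche 0.5; Et(120°)/F(60°) gauche 0.6; Et(120°)/COOH(180°) gauche 1.0; CN(240°)/OH(300°) gauche 0.5; CN(240°)/COOH(180°) gauche 0.8 → 4.0 kcal/mol.
E(B) − E(A) = 4.2 − 4.0 = +0.2 kcal/mol.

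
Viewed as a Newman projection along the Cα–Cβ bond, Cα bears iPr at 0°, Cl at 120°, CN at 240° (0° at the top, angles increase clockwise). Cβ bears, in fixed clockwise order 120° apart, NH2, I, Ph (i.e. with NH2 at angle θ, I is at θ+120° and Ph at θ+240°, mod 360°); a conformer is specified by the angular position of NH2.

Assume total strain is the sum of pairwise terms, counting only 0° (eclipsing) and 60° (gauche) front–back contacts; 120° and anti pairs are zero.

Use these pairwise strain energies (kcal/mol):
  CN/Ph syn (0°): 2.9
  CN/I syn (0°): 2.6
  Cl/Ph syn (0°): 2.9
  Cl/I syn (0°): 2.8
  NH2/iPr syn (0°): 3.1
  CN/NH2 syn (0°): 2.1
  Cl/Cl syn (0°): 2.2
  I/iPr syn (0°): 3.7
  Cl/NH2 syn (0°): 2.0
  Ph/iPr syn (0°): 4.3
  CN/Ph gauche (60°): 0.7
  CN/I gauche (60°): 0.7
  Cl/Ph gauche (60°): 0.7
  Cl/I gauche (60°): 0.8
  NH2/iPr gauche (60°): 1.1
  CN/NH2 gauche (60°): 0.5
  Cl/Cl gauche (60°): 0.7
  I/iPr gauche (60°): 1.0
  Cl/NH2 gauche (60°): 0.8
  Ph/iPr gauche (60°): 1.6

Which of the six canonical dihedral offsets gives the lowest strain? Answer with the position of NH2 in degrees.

300°

NH2 at 0° is eclipsed. iPr at 0° is eclipsed with NH2 at 0° (3.1); Cl at 120° is eclipsed with I at 120° (2.8); CN at 240° is eclipsed with Ph at 240° (2.9). Total 8.8 kcal/mol.
NH2 at 60° is staggered. iPr at 0° is gauche with NH2 at 60° (1.1); iPr at 0° is gauche with Ph at 300° (1.6); Cl at 120° is gauche with NH2 at 60° (0.8); Cl at 120° is gauche with I at 180° (0.8); CN at 240° is gauche with I at 180° (0.7); CN at 240° is gauche with Ph at 300° (0.7). Total 5.7 kcal/mol.
NH2 at 120° is eclipsed. iPr at 0° is eclipsed with Ph at 0° (4.3); Cl at 120° is eclipsed with NH2 at 120° (2.0); CN at 240° is eclipsed with I at 240° (2.6). Total 8.9 kcal/mol.
NH2 at 180° is staggered. iPr at 0° is gauche with I at 300° (1.0); iPr at 0° is gauche with Ph at 60° (1.6); Cl at 120° is gauche with NH2 at 180° (0.8); Cl at 120° is gauche with Ph at 60° (0.7); CN at 240° is gauche with NH2 at 180° (0.5); CN at 240° is gauche with I at 300° (0.7). Total 5.3 kcal/mol.
NH2 at 240° is eclipsed. iPr at 0° is eclipsed with I at 0° (3.7); Cl at 120° is eclipsed with Ph at 120° (2.9); CN at 240° is eclipsed with NH2 at 240° (2.1). Total 8.7 kcal/mol.
NH2 at 300° is staggered. iPr at 0° is gauche with NH2 at 300° (1.1); iPr at 0° is gauche with I at 60° (1.0); Cl at 120° is gauche with I at 60° (0.8); Cl at 120° is gauche with Ph at 180° (0.7); CN at 240° is gauche with NH2 at 300° (0.5); CN at 240° is gauche with Ph at 180° (0.7). Total 4.8 kcal/mol.
The minimum (4.8 kcal/mol) occurs with NH2 at 300°.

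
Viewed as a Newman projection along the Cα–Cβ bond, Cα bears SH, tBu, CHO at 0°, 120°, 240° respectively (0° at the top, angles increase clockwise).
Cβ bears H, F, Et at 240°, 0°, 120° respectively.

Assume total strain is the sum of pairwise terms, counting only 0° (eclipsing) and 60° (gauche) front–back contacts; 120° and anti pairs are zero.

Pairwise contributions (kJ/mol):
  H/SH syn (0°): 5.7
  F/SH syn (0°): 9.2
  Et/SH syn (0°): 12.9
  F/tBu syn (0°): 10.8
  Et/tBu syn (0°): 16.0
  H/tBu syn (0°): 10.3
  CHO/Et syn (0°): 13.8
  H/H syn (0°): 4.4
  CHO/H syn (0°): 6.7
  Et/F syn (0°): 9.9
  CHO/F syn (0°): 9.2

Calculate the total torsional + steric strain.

This conformer (eclipsed): SH–F eclipsed, tBu–Et eclipsed, CHO–H eclipsed; 9.2 + 16.0 + 6.7 = 31.9 kJ/mol.

31.9 kJ/mol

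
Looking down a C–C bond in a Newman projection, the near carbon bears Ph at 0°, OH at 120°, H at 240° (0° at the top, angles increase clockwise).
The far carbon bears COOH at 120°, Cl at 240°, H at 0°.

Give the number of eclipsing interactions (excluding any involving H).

1

Non-H eclipsing pairs: OH(120°)/COOH(120°) — 1 interaction.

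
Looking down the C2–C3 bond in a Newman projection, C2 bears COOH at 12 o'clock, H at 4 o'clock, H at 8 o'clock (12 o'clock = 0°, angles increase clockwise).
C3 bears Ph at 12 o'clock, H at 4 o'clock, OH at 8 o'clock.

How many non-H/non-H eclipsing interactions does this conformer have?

1

Non-H eclipsing pairs: COOH(0°)/Ph(0°) — 1 interaction.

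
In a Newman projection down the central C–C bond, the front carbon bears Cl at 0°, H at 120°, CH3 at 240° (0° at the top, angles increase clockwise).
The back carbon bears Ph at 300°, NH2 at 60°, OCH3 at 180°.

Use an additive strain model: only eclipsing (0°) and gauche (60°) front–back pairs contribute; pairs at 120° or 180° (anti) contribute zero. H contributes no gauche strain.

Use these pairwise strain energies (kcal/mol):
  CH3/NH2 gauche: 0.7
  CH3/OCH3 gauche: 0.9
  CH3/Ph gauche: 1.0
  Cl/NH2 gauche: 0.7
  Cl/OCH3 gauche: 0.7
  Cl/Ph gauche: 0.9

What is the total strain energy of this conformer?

This conformer (staggered): Cl–Ph gauche, Cl–NH2 gauche, CH3–Ph gauche, CH3–OCH3 gauche; 0.9 + 0.7 + 1.0 + 0.9 = 3.5 kcal/mol.

3.5 kcal/mol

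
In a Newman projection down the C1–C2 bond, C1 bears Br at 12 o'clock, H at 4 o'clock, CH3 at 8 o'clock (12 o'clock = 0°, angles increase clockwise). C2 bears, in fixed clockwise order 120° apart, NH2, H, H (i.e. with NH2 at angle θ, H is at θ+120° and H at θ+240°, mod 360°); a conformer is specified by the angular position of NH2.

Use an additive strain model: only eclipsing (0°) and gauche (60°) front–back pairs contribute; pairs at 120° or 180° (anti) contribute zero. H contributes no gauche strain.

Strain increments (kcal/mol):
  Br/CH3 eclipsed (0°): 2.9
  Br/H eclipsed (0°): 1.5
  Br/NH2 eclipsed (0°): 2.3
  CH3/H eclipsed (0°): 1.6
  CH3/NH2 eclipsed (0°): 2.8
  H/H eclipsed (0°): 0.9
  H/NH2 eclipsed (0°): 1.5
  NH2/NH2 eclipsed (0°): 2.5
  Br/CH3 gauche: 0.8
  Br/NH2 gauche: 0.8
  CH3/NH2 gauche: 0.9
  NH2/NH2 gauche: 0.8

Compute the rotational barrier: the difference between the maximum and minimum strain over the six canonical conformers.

4.4 kcal/mol

NH2 at 0° (eclipsed): Br–NH2 eclipsed, H–H eclipsed, CH3–H eclipsed; 2.3 + 0.9 + 1.6 = 4.8 kcal/mol.
NH2 at 60° (staggered): Br–NH2 gauche; 0.8 = 0.8 kcal/mol.
NH2 at 120° (eclipsed): Br–H eclipsed, H–NH2 eclipsed, CH3–H eclipsed; 1.5 + 1.5 + 1.6 = 4.6 kcal/mol.
NH2 at 180° (staggered): CH3–NH2 gauche; 0.9 = 0.9 kcal/mol.
NH2 at 240° (eclipsed): Br–H eclipsed, H–H eclipsed, CH3–NH2 eclipsed; 1.5 + 0.9 + 2.8 = 5.2 kcal/mol.
NH2 at 300° (staggered): Br–NH2 gauche, CH3–NH2 gauche; 0.8 + 0.9 = 1.7 kcal/mol.
Max at 240° (5.2 kcal/mol), min at 60° (0.8 kcal/mol); barrier = 4.4 kcal/mol.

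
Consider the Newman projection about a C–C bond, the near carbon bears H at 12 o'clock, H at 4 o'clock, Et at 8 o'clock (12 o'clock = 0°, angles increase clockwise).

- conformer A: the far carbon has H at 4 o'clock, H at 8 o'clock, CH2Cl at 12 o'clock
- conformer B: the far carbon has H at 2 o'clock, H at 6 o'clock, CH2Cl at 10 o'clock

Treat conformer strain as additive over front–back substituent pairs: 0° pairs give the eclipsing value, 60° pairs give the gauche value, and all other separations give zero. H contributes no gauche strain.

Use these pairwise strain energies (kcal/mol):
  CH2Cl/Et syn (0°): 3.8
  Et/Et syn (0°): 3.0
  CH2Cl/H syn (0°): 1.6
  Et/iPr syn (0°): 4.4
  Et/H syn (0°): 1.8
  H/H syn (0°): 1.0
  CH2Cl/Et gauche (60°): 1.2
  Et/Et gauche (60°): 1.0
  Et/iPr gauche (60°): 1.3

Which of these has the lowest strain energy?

A (eclipsed): H–CH2Cl eclipsed, H–H eclipsed, Et–H eclipsed; 1.6 + 1.0 + 1.8 = 4.4 kcal/mol.
B (staggered): Et–CH2Cl gauche; 1.2 = 1.2 kcal/mol.
B has the lowest total (1.2 kcal/mol).

B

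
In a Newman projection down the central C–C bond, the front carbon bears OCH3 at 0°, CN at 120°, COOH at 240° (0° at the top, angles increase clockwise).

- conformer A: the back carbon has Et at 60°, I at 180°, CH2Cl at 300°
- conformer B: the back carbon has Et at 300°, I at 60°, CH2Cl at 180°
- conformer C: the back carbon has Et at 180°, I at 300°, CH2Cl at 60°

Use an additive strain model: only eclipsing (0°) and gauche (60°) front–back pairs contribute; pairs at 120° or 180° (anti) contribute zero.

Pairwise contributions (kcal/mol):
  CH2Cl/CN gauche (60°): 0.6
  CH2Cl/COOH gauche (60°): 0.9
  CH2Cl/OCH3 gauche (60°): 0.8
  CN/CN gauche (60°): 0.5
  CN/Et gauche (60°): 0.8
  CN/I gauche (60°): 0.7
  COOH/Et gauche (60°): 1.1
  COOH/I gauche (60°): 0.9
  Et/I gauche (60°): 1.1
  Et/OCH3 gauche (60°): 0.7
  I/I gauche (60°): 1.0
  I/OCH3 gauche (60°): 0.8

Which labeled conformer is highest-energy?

C

A is staggered. OCH3 at 0° is gauche with Et at 60° (0.7); OCH3 at 0° is gauche with CH2Cl at 300° (0.8); CN at 120° is gauche with Et at 60° (0.8); CN at 120° is gauche with I at 180° (0.7); COOH at 240° is gauche with I at 180° (0.9); COOH at 240° is gauche with CH2Cl at 300° (0.9). Total 4.8 kcal/mol.
B is staggered. OCH3 at 0° is gauche with Et at 300° (0.7); OCH3 at 0° is gauche with I at 60° (0.8); CN at 120° is gauche with I at 60° (0.7); CN at 120° is gauche with CH2Cl at 180° (0.6); COOH at 240° is gauche with Et at 300° (1.1); COOH at 240° is gauche with CH2Cl at 180° (0.9). Total 4.8 kcal/mol.
C is staggered. OCH3 at 0° is gauche with I at 300° (0.8); OCH3 at 0° is gauche with CH2Cl at 60° (0.8); CN at 120° is gauche with Et at 180° (0.8); CN at 120° is gauche with CH2Cl at 60° (0.6); COOH at 240° is gauche with Et at 180° (1.1); COOH at 240° is gauche with I at 300° (0.9). Total 5.0 kcal/mol.
C has the highest total (5.0 kcal/mol).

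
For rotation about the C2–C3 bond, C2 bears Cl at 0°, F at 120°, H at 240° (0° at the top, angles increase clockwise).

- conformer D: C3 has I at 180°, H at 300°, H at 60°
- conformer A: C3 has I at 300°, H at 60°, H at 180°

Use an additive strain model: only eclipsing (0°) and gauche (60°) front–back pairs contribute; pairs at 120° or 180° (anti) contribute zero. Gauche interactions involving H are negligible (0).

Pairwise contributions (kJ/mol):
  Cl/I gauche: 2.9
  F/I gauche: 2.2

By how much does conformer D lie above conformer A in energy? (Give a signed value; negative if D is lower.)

-0.7 kJ/mol

D (staggered): F–I gauche; 2.2 = 2.2 kJ/mol.
A (staggered): Cl–I gauche; 2.9 = 2.9 kJ/mol.
E(D) − E(A) = 2.2 − 2.9 = -0.7 kJ/mol.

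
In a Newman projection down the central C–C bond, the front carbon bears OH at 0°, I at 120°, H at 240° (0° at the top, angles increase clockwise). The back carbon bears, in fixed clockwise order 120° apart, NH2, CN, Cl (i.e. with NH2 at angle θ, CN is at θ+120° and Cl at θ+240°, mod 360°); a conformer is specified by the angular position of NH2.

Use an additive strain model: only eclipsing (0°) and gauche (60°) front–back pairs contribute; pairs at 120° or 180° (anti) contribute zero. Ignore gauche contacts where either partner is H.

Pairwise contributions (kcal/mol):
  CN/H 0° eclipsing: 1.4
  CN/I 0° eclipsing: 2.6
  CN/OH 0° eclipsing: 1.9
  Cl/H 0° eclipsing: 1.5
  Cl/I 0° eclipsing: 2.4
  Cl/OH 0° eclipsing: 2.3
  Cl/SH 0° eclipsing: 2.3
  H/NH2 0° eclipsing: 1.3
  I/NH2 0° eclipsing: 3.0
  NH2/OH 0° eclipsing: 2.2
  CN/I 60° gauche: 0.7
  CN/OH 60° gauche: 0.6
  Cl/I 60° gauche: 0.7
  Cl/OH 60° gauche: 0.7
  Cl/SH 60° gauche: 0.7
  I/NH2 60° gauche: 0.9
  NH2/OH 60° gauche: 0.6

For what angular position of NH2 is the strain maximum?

NH2 at 0° is eclipsed. OH at 0° is eclipsed with NH2 at 0° (2.2); I at 120° is eclipsed with CN at 120° (2.6); H at 240° is eclipsed with Cl at 240° (1.5). Total 6.3 kcal/mol.
NH2 at 60° is staggered. OH at 0° is gauche with NH2 at 60° (0.6); OH at 0° is gauche with Cl at 300° (0.7); I at 120° is gauche with NH2 at 60° (0.9); I at 120° is gauche with CN at 180° (0.7). Total 2.9 kcal/mol.
NH2 at 120° is eclipsed. OH at 0° is eclipsed with Cl at 0° (2.3); I at 120° is eclipsed with NH2 at 120° (3.0); H at 240° is eclipsed with CN at 240° (1.4). Total 6.7 kcal/mol.
NH2 at 180° is staggered. OH at 0° is gauche with CN at 300° (0.6); OH at 0° is gauche with Cl at 60° (0.7); I at 120° is gauche with NH2 at 180° (0.9); I at 120° is gauche with Cl at 60° (0.7). Total 2.9 kcal/mol.
NH2 at 240° is eclipsed. OH at 0° is eclipsed with CN at 0° (1.9); I at 120° is eclipsed with Cl at 120° (2.4); H at 240° is eclipsed with NH2 at 240° (1.3). Total 5.6 kcal/mol.
NH2 at 300° is staggered. OH at 0° is gauche with NH2 at 300° (0.6); OH at 0° is gauche with CN at 60° (0.6); I at 120° is gauche with CN at 60° (0.7); I at 120° is gauche with Cl at 180° (0.7). Total 2.6 kcal/mol.
The maximum (6.7 kcal/mol) occurs with NH2 at 120°.

120°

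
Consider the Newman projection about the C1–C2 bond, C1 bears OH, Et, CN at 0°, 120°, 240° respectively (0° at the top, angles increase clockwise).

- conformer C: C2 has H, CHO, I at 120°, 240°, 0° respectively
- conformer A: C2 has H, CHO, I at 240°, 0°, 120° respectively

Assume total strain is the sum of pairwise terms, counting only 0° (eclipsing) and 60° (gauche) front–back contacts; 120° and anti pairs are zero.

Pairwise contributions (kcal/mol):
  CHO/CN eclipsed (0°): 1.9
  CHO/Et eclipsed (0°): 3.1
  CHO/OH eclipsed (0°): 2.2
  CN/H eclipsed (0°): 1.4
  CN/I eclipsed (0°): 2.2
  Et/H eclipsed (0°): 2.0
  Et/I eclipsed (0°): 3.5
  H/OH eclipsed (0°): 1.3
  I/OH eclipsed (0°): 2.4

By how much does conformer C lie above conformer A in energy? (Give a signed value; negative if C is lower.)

C (eclipsed): OH(0°)/I(0°) eclipsed 2.4; Et(120°)/H(120°) eclipsed 2.0; CN(240°)/CHO(240°) eclipsed 1.9 → 6.3 kcal/mol.
A (eclipsed): OH(0°)/CHO(0°) eclipsed 2.2; Et(120°)/I(120°) eclipsed 3.5; CN(240°)/H(240°) eclipsed 1.4 → 7.1 kcal/mol.
E(C) − E(A) = 6.3 − 7.1 = -0.8 kcal/mol.

-0.8 kcal/mol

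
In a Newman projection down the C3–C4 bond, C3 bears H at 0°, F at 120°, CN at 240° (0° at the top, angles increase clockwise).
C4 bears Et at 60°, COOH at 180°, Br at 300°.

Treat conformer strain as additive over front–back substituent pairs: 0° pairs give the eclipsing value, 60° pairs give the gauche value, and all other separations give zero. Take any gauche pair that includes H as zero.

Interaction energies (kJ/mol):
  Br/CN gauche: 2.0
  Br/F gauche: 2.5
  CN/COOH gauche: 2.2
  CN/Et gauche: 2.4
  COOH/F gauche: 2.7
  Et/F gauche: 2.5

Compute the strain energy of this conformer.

This conformer (staggered): F–Et gauche, F–COOH gauche, CN–COOH gauche, CN–Br gauche; 2.5 + 2.7 + 2.2 + 2.0 = 9.4 kJ/mol.

9.4 kJ/mol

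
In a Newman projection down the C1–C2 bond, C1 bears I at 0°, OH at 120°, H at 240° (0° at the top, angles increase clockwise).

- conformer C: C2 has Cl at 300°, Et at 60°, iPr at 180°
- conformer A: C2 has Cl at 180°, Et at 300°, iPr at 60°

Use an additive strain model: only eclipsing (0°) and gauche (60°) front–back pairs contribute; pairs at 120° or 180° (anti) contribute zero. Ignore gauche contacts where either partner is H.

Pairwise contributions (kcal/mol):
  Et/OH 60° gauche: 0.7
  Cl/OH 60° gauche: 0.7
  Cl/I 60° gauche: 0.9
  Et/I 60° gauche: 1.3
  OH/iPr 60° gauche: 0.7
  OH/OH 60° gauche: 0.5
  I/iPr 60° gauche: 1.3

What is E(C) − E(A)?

C (staggered): I(0°)/Cl(300°) gauche 0.9; I(0°)/Et(60°) gauche 1.3; OH(120°)/Et(60°) gauche 0.7; OH(120°)/iPr(180°) gauche 0.7 → 3.6 kcal/mol.
A (staggered): I(0°)/Et(300°) gauche 1.3; I(0°)/iPr(60°) gauche 1.3; OH(120°)/Cl(180°) gauche 0.7; OH(120°)/iPr(60°) gauche 0.7 → 4.0 kcal/mol.
E(C) − E(A) = 3.6 − 4.0 = -0.4 kcal/mol.

-0.4 kcal/mol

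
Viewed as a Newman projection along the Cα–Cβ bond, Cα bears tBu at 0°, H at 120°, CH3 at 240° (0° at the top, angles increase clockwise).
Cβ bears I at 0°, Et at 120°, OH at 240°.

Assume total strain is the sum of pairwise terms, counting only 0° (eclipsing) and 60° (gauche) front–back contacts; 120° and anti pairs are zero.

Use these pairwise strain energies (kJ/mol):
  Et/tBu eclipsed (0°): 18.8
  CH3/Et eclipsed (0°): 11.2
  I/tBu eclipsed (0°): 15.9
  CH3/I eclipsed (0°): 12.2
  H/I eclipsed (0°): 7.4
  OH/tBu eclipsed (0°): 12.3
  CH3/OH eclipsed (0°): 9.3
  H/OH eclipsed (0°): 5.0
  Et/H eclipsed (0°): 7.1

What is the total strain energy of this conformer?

32.3 kJ/mol

This conformer is eclipsed. tBu at 0° is eclipsed with I at 0° (15.9); H at 120° is eclipsed with Et at 120° (7.1); CH3 at 240° is eclipsed with OH at 240° (9.3). Total 32.3 kJ/mol.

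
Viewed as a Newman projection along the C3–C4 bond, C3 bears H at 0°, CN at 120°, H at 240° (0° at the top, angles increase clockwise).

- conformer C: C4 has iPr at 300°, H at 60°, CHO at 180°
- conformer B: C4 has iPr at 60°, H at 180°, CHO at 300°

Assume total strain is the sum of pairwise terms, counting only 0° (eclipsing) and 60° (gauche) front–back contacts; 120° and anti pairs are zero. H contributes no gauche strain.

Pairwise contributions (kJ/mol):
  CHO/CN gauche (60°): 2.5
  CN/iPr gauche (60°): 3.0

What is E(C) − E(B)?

-0.5 kJ/mol

C is staggered. CN at 120° is gauche with CHO at 180° (2.5). Total 2.5 kJ/mol.
B is staggered. CN at 120° is gauche with iPr at 60° (3.0). Total 3.0 kJ/mol.
E(C) − E(B) = 2.5 − 3.0 = -0.5 kJ/mol.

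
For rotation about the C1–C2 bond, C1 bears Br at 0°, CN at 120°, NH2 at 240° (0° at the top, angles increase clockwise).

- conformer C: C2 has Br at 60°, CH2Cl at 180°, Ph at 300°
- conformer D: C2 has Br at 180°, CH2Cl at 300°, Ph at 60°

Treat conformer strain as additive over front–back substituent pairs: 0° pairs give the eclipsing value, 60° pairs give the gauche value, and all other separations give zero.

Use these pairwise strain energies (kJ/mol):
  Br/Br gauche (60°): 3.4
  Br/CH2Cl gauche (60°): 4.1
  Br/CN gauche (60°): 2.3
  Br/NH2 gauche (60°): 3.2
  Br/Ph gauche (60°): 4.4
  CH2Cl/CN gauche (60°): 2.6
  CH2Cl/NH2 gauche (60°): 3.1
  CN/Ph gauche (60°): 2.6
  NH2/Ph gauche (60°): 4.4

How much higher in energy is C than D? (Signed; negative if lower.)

C (staggered): Br(0°)/Br(60°) gauche 3.4; Br(0°)/Ph(300°) gauche 4.4; CN(120°)/Br(60°) gauche 2.3; CN(120°)/CH2Cl(180°) gauche 2.6; NH2(240°)/CH2Cl(180°) gauche 3.1; NH2(240°)/Ph(300°) gauche 4.4 → 20.2 kJ/mol.
D (staggered): Br(0°)/CH2Cl(300°) gauche 4.1; Br(0°)/Ph(60°) gauche 4.4; CN(120°)/Br(180°) gauche 2.3; CN(120°)/Ph(60°) gauche 2.6; NH2(240°)/Br(180°) gauche 3.2; NH2(240°)/CH2Cl(300°) gauche 3.1 → 19.7 kJ/mol.
E(C) − E(D) = 20.2 − 19.7 = +0.5 kJ/mol.

+0.5 kJ/mol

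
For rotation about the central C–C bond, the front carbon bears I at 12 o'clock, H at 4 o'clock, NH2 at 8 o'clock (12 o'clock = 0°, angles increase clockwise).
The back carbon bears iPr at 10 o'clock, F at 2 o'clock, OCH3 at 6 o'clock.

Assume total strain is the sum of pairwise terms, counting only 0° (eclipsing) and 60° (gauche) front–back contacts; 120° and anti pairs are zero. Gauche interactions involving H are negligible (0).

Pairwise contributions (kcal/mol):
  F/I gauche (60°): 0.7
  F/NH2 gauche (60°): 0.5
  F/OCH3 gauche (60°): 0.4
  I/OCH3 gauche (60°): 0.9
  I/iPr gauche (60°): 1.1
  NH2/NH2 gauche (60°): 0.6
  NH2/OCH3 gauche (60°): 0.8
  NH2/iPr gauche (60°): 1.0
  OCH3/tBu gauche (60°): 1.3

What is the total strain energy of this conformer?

3.6 kcal/mol

This conformer (staggered): I(0°)/iPr(300°) gauche 1.1; I(0°)/F(60°) gauche 0.7; NH2(240°)/iPr(300°) gauche 1.0; NH2(240°)/OCH3(180°) gauche 0.8 → 3.6 kcal/mol.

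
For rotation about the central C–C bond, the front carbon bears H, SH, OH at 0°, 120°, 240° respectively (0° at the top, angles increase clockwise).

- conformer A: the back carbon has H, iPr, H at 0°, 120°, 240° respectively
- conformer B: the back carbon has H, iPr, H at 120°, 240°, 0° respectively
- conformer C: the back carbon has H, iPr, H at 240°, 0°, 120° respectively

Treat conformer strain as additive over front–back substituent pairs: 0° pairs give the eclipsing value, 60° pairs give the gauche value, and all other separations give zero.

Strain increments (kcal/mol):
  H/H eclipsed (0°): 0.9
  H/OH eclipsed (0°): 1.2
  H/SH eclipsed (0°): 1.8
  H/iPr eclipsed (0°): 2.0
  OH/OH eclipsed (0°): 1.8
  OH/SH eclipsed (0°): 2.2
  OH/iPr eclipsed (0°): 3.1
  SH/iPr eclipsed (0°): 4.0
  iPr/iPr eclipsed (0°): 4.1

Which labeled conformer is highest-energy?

A is eclipsed. H at 0° is eclipsed with H at 0° (0.9); SH at 120° is eclipsed with iPr at 120° (4.0); OH at 240° is eclipsed with H at 240° (1.2). Total 6.1 kcal/mol.
B is eclipsed. H at 0° is eclipsed with H at 0° (0.9); SH at 120° is eclipsed with H at 120° (1.8); OH at 240° is eclipsed with iPr at 240° (3.1). Total 5.8 kcal/mol.
C is eclipsed. H at 0° is eclipsed with iPr at 0° (2.0); SH at 120° is eclipsed with H at 120° (1.8); OH at 240° is eclipsed with H at 240° (1.2). Total 5.0 kcal/mol.
A has the highest total (6.1 kcal/mol).

A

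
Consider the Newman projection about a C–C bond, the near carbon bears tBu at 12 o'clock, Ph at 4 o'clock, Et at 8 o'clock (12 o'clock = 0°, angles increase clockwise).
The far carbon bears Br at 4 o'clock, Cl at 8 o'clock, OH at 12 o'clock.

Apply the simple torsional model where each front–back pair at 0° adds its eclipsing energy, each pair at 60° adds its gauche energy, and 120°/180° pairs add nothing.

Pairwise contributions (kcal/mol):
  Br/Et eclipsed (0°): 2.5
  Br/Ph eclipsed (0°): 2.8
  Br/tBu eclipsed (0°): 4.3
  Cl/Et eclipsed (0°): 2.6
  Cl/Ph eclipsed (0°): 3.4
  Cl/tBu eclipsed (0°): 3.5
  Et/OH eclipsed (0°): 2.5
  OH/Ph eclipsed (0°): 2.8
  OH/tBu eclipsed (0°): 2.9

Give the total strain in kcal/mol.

8.3 kcal/mol

This conformer is eclipsed. tBu at 0° is eclipsed with OH at 0° (2.9); Ph at 120° is eclipsed with Br at 120° (2.8); Et at 240° is eclipsed with Cl at 240° (2.6). Total 8.3 kcal/mol.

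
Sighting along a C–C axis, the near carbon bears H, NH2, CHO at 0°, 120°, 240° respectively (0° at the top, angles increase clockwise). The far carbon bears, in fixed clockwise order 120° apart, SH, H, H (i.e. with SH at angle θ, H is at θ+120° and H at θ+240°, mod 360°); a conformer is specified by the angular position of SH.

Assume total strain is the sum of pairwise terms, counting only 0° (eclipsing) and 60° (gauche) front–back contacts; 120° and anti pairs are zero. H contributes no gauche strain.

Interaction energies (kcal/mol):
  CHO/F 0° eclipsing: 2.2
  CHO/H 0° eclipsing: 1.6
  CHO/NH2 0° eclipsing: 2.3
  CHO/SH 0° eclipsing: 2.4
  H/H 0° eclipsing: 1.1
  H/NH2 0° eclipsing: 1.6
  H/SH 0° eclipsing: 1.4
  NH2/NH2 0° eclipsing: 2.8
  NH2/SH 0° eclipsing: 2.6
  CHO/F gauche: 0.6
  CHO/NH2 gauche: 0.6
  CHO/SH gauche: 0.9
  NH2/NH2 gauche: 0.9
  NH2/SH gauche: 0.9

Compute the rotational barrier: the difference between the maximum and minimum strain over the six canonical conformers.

SH at 0° is eclipsed. H at 0° is eclipsed with SH at 0° (1.4); NH2 at 120° is eclipsed with H at 120° (1.6); CHO at 240° is eclipsed with H at 240° (1.6). Total 4.6 kcal/mol.
SH at 60° is staggered. NH2 at 120° is gauche with SH at 60° (0.9). Total 0.9 kcal/mol.
SH at 120° is eclipsed. H at 0° is eclipsed with H at 0° (1.1); NH2 at 120° is eclipsed with SH at 120° (2.6); CHO at 240° is eclipsed with H at 240° (1.6). Total 5.3 kcal/mol.
SH at 180° is staggered. NH2 at 120° is gauche with SH at 180° (0.9); CHO at 240° is gauche with SH at 180° (0.9). Total 1.8 kcal/mol.
SH at 240° is eclipsed. H at 0° is eclipsed with H at 0° (1.1); NH2 at 120° is eclipsed with H at 120° (1.6); CHO at 240° is eclipsed with SH at 240° (2.4). Total 5.1 kcal/mol.
SH at 300° is staggered. CHO at 240° is gauche with SH at 300° (0.9). Total 0.9 kcal/mol.
Max at 120° (5.3 kcal/mol), min at 60° (0.9 kcal/mol); barrier = 4.4 kcal/mol.

4.4 kcal/mol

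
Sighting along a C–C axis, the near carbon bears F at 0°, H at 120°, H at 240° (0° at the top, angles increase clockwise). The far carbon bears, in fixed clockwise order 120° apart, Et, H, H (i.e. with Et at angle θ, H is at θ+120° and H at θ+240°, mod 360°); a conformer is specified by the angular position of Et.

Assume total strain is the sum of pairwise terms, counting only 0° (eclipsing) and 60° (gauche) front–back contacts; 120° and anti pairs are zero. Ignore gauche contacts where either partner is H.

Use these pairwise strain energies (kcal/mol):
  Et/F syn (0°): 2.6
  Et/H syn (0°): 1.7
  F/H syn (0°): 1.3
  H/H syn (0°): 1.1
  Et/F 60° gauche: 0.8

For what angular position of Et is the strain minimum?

180°

Et at 0° (eclipsed): F–Et eclipsed, H–H eclipsed, H–H eclipsed; 2.6 + 1.1 + 1.1 = 4.8 kcal/mol.
Et at 60° (staggered): F–Et gauche; 0.8 = 0.8 kcal/mol.
Et at 120° (eclipsed): F–H eclipsed, H–Et eclipsed, H–H eclipsed; 1.3 + 1.7 + 1.1 = 4.1 kcal/mol.
Et at 180° (staggered): no non-H gauche contacts → 0.0 kcal/mol.
Et at 240° (eclipsed): F–H eclipsed, H–H eclipsed, H–Et eclipsed; 1.3 + 1.1 + 1.7 = 4.1 kcal/mol.
Et at 300° (staggered): F–Et gauche; 0.8 = 0.8 kcal/mol.
The minimum (0.0 kcal/mol) occurs with Et at 180°.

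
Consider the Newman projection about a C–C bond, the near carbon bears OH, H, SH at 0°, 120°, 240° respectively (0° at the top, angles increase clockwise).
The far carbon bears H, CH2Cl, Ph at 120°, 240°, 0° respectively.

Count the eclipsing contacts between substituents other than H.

2

Non-H eclipsing pairs: OH(0°)/Ph(0°); SH(240°)/CH2Cl(240°) — 2 interactions.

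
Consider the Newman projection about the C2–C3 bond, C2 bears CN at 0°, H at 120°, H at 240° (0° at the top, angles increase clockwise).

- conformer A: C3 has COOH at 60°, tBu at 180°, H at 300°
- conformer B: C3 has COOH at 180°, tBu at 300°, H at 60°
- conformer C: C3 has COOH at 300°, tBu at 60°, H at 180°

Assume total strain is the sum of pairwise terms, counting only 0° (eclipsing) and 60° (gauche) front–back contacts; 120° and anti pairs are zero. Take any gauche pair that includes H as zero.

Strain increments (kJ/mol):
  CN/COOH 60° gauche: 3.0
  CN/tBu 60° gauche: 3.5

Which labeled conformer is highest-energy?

C

A is staggered. CN at 0° is gauche with COOH at 60° (3.0). Total 3.0 kJ/mol.
B is staggered. CN at 0° is gauche with tBu at 300° (3.5). Total 3.5 kJ/mol.
C is staggered. CN at 0° is gauche with COOH at 300° (3.0); CN at 0° is gauche with tBu at 60° (3.5). Total 6.5 kJ/mol.
C has the highest total (6.5 kJ/mol).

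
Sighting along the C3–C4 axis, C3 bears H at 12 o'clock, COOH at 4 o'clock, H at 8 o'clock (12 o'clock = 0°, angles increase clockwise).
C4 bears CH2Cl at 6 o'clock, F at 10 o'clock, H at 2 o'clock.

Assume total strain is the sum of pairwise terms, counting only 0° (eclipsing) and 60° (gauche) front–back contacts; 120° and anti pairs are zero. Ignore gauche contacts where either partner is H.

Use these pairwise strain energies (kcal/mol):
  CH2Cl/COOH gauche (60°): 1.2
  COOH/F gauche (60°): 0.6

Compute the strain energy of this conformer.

This conformer is staggered. COOH at 120° is gauche with CH2Cl at 180° (1.2). Total 1.2 kcal/mol.

1.2 kcal/mol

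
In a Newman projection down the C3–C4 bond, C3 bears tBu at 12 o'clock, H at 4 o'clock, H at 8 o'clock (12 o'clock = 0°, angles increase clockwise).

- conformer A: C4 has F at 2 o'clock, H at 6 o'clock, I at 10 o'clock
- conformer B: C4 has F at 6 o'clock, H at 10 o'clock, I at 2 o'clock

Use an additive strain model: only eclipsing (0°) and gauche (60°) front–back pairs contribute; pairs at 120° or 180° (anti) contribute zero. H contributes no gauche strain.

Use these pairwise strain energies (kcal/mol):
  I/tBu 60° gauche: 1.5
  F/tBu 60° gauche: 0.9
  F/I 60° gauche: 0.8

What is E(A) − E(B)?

+0.9 kcal/mol

A (staggered): tBu(0°)/F(60°) gauche 0.9; tBu(0°)/I(300°) gauche 1.5 → 2.4 kcal/mol.
B (staggered): tBu(0°)/I(60°) gauche 1.5 → 1.5 kcal/mol.
E(A) − E(B) = 2.4 − 1.5 = +0.9 kcal/mol.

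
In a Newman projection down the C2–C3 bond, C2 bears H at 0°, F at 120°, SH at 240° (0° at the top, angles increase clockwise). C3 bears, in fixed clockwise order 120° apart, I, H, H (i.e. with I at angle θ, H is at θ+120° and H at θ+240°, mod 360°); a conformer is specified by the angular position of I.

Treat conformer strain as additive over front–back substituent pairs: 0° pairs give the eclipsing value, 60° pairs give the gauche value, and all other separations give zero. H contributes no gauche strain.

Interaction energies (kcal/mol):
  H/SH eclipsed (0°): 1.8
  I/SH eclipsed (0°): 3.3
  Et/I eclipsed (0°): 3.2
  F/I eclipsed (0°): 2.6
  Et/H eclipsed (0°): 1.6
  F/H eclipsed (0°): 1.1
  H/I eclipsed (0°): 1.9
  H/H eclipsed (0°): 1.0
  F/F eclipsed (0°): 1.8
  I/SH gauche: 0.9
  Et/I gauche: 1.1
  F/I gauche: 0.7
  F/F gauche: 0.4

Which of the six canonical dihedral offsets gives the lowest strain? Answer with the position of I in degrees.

I at 0° is eclipsed. H at 0° is eclipsed with I at 0° (1.9); F at 120° is eclipsed with H at 120° (1.1); SH at 240° is eclipsed with H at 240° (1.8). Total 4.8 kcal/mol.
I at 60° is staggered. F at 120° is gauche with I at 60° (0.7). Total 0.7 kcal/mol.
I at 120° is eclipsed. H at 0° is eclipsed with H at 0° (1.0); F at 120° is eclipsed with I at 120° (2.6); SH at 240° is eclipsed with H at 240° (1.8). Total 5.4 kcal/mol.
I at 180° is staggered. F at 120° is gauche with I at 180° (0.7); SH at 240° is gauche with I at 180° (0.9). Total 1.6 kcal/mol.
I at 240° is eclipsed. H at 0° is eclipsed with H at 0° (1.0); F at 120° is eclipsed with H at 120° (1.1); SH at 240° is eclipsed with I at 240° (3.3). Total 5.4 kcal/mol.
I at 300° is staggered. SH at 240° is gauche with I at 300° (0.9). Total 0.9 kcal/mol.
The minimum (0.7 kcal/mol) occurs with I at 60°.

60°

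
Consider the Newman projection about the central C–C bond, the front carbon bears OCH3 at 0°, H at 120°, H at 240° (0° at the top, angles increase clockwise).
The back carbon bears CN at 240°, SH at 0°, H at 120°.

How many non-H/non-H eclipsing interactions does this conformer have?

1

Non-H eclipsing pairs: OCH3(0°)/SH(0°) — 1 interaction.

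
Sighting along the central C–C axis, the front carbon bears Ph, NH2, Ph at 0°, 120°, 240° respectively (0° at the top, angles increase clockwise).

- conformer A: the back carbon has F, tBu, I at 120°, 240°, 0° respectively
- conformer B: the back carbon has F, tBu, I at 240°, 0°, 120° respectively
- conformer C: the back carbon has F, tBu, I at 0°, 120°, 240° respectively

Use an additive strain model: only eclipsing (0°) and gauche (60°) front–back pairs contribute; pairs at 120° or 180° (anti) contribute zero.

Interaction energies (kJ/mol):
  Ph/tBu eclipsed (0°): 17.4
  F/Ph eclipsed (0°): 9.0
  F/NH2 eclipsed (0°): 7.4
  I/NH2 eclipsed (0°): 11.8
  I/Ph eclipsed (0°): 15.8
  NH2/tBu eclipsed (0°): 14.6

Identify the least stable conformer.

A

A (eclipsed): Ph(0°)/I(0°) eclipsed 15.8; NH2(120°)/F(120°) eclipsed 7.4; Ph(240°)/tBu(240°) eclipsed 17.4 → 40.6 kJ/mol.
B (eclipsed): Ph(0°)/tBu(0°) eclipsed 17.4; NH2(120°)/I(120°) eclipsed 11.8; Ph(240°)/F(240°) eclipsed 9.0 → 38.2 kJ/mol.
C (eclipsed): Ph(0°)/F(0°) eclipsed 9.0; NH2(120°)/tBu(120°) eclipsed 14.6; Ph(240°)/I(240°) eclipsed 15.8 → 39.4 kJ/mol.
A has the highest total (40.6 kJ/mol).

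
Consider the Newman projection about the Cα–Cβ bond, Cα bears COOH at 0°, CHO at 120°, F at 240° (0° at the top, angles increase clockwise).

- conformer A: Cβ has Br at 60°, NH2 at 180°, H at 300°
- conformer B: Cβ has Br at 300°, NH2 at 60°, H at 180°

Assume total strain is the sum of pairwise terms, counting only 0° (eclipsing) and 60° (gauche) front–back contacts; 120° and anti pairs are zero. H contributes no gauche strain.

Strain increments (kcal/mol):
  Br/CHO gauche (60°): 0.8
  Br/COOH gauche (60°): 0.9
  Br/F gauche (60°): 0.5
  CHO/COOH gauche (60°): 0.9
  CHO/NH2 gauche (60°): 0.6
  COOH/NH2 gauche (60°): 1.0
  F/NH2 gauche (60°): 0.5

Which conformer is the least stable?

A is staggered. COOH at 0° is gauche with Br at 60° (0.9); CHO at 120° is gauche with Br at 60° (0.8); CHO at 120° is gauche with NH2 at 180° (0.6); F at 240° is gauche with NH2 at 180° (0.5). Total 2.8 kcal/mol.
B is staggered. COOH at 0° is gauche with Br at 300° (0.9); COOH at 0° is gauche with NH2 at 60° (1.0); CHO at 120° is gauche with NH2 at 60° (0.6); F at 240° is gauche with Br at 300° (0.5). Total 3.0 kcal/mol.
B has the highest total (3.0 kcal/mol).

B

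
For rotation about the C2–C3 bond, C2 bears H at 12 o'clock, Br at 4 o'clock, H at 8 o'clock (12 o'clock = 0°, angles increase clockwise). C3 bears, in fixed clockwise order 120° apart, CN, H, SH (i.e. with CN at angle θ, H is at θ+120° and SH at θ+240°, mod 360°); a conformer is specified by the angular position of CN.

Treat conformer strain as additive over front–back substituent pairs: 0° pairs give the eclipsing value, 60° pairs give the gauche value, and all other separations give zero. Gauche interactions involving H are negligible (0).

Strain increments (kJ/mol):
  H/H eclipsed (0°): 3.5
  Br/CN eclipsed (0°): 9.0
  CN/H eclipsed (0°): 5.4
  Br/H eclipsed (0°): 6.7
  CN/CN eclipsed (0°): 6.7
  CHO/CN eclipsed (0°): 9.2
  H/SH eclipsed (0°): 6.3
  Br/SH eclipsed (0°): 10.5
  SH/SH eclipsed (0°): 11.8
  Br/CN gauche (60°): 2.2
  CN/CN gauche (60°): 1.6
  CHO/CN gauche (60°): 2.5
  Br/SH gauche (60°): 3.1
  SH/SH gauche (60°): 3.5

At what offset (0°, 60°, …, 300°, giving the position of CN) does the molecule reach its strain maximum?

CN at 0° (eclipsed): H(0°)/CN(0°) eclipsed 5.4; Br(120°)/H(120°) eclipsed 6.7; H(240°)/SH(240°) eclipsed 6.3 → 18.4 kJ/mol.
CN at 60° (staggered): Br(120°)/CN(60°) gauche 2.2 → 2.2 kJ/mol.
CN at 120° (eclipsed): H(0°)/SH(0°) eclipsed 6.3; Br(120°)/CN(120°) eclipsed 9.0; H(240°)/H(240°) eclipsed 3.5 → 18.8 kJ/mol.
CN at 180° (staggered): Br(120°)/CN(180°) gauche 2.2; Br(120°)/SH(60°) gauche 3.1 → 5.3 kJ/mol.
CN at 240° (eclipsed): H(0°)/H(0°) eclipsed 3.5; Br(120°)/SH(120°) eclipsed 10.5; H(240°)/CN(240°) eclipsed 5.4 → 19.4 kJ/mol.
CN at 300° (staggered): Br(120°)/SH(180°) gauche 3.1 → 3.1 kJ/mol.
The maximum (19.4 kJ/mol) occurs with CN at 240°.

240°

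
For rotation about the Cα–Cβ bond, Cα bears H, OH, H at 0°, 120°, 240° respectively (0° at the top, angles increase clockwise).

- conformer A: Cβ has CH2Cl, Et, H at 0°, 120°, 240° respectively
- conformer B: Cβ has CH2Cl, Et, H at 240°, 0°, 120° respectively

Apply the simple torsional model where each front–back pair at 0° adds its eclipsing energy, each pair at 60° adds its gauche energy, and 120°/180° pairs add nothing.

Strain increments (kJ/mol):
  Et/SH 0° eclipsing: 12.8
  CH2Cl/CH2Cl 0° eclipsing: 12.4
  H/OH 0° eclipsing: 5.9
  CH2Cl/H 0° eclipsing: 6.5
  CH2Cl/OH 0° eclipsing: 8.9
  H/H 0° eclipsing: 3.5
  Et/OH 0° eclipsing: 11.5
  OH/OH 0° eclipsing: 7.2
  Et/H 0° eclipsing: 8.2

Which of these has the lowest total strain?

A is eclipsed. H at 0° is eclipsed with CH2Cl at 0° (6.5); OH at 120° is eclipsed with Et at 120° (11.5); H at 240° is eclipsed with H at 240° (3.5). Total 21.5 kJ/mol.
B is eclipsed. H at 0° is eclipsed with Et at 0° (8.2); OH at 120° is eclipsed with H at 120° (5.9); H at 240° is eclipsed with CH2Cl at 240° (6.5). Total 20.6 kJ/mol.
B has the lowest total (20.6 kJ/mol).

B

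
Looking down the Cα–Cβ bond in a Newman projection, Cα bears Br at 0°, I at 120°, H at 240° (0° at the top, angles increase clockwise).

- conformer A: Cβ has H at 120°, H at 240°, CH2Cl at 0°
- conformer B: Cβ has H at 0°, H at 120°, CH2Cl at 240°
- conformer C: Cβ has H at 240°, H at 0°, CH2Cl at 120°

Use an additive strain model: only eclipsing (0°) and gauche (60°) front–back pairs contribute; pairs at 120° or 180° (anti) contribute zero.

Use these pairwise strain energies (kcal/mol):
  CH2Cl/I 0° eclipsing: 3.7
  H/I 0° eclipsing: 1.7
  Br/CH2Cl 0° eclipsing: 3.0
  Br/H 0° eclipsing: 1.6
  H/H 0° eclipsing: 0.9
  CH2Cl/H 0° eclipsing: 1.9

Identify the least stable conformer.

C

A (eclipsed): Br–CH2Cl eclipsed, I–H eclipsed, H–H eclipsed; 3.0 + 1.7 + 0.9 = 5.6 kcal/mol.
B (eclipsed): Br–H eclipsed, I–H eclipsed, H–CH2Cl eclipsed; 1.6 + 1.7 + 1.9 = 5.2 kcal/mol.
C (eclipsed): Br–H eclipsed, I–CH2Cl eclipsed, H–H eclipsed; 1.6 + 3.7 + 0.9 = 6.2 kcal/mol.
C has the highest total (6.2 kcal/mol).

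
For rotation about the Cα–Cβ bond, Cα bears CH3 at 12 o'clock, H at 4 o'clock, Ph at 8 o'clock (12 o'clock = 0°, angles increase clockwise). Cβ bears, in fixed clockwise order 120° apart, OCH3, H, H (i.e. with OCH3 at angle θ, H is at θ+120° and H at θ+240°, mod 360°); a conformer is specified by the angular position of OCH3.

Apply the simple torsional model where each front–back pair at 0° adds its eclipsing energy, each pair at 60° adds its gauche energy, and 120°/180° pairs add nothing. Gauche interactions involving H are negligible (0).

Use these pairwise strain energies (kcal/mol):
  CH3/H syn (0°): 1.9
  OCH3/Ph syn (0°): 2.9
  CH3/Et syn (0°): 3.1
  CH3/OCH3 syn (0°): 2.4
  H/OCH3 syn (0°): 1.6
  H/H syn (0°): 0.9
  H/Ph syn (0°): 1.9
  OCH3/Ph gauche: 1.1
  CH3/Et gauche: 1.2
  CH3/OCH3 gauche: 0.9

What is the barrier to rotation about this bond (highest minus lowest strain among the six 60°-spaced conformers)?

OCH3 at 0° (eclipsed): CH3(0°)/OCH3(0°) eclipsed 2.4; H(120°)/H(120°) eclipsed 0.9; Ph(240°)/H(240°) eclipsed 1.9 → 5.2 kcal/mol.
OCH3 at 60° (staggered): CH3(0°)/OCH3(60°) gauche 0.9 → 0.9 kcal/mol.
OCH3 at 120° (eclipsed): CH3(0°)/H(0°) eclipsed 1.9; H(120°)/OCH3(120°) eclipsed 1.6; Ph(240°)/H(240°) eclipsed 1.9 → 5.4 kcal/mol.
OCH3 at 180° (staggered): Ph(240°)/OCH3(180°) gauche 1.1 → 1.1 kcal/mol.
OCH3 at 240° (eclipsed): CH3(0°)/H(0°) eclipsed 1.9; H(120°)/H(120°) eclipsed 0.9; Ph(240°)/OCH3(240°) eclipsed 2.9 → 5.7 kcal/mol.
OCH3 at 300° (staggered): CH3(0°)/OCH3(300°) gauche 0.9; Ph(240°)/OCH3(300°) gauche 1.1 → 2.0 kcal/mol.
Max at 240° (5.7 kcal/mol), min at 60° (0.9 kcal/mol); barrier = 4.8 kcal/mol.

4.8 kcal/mol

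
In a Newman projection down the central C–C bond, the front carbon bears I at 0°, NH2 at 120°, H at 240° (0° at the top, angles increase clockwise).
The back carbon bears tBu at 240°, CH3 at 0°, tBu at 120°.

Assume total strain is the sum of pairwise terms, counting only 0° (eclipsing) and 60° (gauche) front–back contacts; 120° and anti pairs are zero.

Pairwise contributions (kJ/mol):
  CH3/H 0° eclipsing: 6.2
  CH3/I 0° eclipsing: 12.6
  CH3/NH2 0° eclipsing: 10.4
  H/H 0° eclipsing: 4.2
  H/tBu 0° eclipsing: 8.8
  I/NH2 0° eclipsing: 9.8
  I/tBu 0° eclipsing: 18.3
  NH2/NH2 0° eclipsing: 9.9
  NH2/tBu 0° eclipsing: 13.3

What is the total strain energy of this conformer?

This conformer (eclipsed): I–CH3 eclipsed, NH2–tBu eclipsed, H–tBu eclipsed; 12.6 + 13.3 + 8.8 = 34.7 kJ/mol.

34.7 kJ/mol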